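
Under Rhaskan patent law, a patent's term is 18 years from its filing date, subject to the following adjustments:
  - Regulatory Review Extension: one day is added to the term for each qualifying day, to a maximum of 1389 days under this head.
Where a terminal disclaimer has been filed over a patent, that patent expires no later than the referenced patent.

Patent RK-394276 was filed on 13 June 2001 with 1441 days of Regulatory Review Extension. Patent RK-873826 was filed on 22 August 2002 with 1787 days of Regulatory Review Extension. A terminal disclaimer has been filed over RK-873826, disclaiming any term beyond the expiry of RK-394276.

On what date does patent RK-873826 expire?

Natural term of RK-873826:
  Base: filing + 18 years → 22 August 2020.
  Regulatory Review Extension: 1787 days claimed exceeds the 1389-day cap, so +1389 days → 11 June 2024.
Expiry of referenced patent RK-394276:
  Base: filing + 18 years → 13 June 2019.
  Regulatory Review Extension: 1441 days claimed exceeds the 1389-day cap, so +1389 days → 2 April 2023.
Terminal disclaimer: RK-873826 expires on the earlier of 11 June 2024 and 2 April 2023.

2023-04-02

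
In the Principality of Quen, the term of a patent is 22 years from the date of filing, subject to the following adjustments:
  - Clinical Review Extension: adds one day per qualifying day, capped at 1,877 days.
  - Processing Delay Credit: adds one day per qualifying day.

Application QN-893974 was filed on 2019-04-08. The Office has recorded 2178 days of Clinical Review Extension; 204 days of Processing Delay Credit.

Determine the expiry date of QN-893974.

December 19, 2046

Base term: filing date + 22 years → 8 April 2041.
Clinical Review Extension: 2178 days claimed exceeds the 1877-day cap, so +1877 days → 29 May 2046.
Processing Delay Credit: +204 days → 19 December 2046.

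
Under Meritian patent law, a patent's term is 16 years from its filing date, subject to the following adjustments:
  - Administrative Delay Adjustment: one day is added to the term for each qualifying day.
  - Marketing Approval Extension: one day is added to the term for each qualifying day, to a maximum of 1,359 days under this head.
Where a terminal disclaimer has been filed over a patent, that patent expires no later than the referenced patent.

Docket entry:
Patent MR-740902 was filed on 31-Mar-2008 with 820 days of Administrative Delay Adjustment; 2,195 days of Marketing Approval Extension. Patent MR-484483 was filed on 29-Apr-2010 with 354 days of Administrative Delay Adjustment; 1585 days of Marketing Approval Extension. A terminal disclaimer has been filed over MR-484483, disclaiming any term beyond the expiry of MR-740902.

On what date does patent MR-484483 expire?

Natural term of MR-484483:
  Base: filing + 16 years → 29 April 2026.
  Administrative Delay Adjustment: +354 days → 18 April 2027.
  Marketing Approval Extension: 1585 days claimed exceeds the 1359-day cap, so +1359 days → 6 January 2031.
Expiry of referenced patent MR-740902:
  Base: filing + 16 years → 31 March 2024.
  Administrative Delay Adjustment: +820 days → 29 June 2026.
  Marketing Approval Extension: 2195 days claimed exceeds the 1359-day cap, so +1359 days → 19 March 2030.
Terminal disclaimer: MR-484483 expires on the earlier of 6 January 2031 and 19 March 2030.

2030-03-19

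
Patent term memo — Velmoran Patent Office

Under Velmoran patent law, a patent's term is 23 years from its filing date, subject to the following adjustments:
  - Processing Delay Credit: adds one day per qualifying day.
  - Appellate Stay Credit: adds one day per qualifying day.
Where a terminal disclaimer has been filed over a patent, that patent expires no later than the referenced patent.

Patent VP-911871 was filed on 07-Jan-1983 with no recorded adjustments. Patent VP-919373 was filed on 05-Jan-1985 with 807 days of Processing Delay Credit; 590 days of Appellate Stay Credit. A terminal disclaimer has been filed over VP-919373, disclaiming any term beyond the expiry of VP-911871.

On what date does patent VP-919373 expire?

Natural term of VP-919373:
  Base: filing + 23 years → 5 January 2008.
  Processing Delay Credit: +807 days → 22 March 2010.
  Appellate Stay Credit: +590 days → 2 November 2011.
Expiry of referenced patent VP-911871:
  Base: filing + 23 years → 7 January 2006.
Terminal disclaimer: VP-919373 expires on the earlier of 2 November 2011 and 7 January 2006.

January 7, 2006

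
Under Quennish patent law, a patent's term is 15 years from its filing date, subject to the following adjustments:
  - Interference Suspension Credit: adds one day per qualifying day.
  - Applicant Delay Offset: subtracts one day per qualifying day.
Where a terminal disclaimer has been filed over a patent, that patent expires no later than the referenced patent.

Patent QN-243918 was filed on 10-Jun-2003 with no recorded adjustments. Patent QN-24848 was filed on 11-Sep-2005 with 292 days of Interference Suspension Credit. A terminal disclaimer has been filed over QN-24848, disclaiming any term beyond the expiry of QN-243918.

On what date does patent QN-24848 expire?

Natural term of QN-24848:
  Base: filing + 15 years → 11 September 2020.
  Interference Suspension Credit: +292 days → 30 June 2021.
Expiry of referenced patent QN-243918:
  Base: filing + 15 years → 10 June 2018.
Terminal disclaimer: QN-24848 expires on the earlier of 30 June 2021 and 10 June 2018.

2018-06-10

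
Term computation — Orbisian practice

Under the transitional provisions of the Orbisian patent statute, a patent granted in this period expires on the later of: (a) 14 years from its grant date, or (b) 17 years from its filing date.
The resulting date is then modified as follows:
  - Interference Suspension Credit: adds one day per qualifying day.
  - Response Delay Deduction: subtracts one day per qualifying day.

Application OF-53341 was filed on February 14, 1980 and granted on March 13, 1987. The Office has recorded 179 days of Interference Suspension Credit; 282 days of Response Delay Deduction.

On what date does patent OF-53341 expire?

(a) grant + 14 years → 13 March 2001.
(b) filing + 17 years → 14 February 1997.
Later of the two: 13 March 2001.
Interference Suspension Credit: +179 days → 8 September 2001.
Response Delay Deduction: −282 days → 30 November 2000.

2000-11-30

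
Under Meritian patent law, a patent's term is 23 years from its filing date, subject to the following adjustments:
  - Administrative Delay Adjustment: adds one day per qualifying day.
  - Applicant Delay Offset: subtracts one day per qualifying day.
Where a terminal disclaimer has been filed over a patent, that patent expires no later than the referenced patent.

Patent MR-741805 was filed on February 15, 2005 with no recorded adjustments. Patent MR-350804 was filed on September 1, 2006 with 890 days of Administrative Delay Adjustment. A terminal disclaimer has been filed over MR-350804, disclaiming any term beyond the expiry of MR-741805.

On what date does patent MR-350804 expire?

February 15, 2028

Natural term of MR-350804:
  Base: filing + 23 years → 1 September 2029.
  Administrative Delay Adjustment: +890 days → 8 February 2032.
Expiry of referenced patent MR-741805:
  Base: filing + 23 years → 15 February 2028.
Terminal disclaimer: MR-350804 expires on the earlier of 8 February 2032 and 15 February 2028.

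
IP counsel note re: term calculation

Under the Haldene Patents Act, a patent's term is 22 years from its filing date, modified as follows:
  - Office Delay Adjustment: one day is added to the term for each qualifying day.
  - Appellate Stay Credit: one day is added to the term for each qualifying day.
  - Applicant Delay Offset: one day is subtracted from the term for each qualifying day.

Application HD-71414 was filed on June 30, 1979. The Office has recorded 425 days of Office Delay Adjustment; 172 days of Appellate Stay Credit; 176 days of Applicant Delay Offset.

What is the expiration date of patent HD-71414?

Base term: filing date + 22 years → 30 June 2001.
Office Delay Adjustment: +425 days → 29 August 2002.
Appellate Stay Credit: +172 days → 17 February 2003.
Applicant Delay Offset: −176 days → 25 August 2002.

2002-08-25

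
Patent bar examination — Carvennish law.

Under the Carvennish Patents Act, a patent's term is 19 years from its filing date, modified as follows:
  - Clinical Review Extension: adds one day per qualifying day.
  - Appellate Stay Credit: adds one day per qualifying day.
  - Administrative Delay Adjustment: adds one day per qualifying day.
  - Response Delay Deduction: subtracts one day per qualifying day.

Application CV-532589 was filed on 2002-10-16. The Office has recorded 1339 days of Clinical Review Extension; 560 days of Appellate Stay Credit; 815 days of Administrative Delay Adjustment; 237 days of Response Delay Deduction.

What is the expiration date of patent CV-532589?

2028-07-28

Base term: filing date + 19 years → 16 October 2021.
Clinical Review Extension: +1339 days → 16 June 2025.
Appellate Stay Credit: +560 days → 28 December 2026.
Administrative Delay Adjustment: +815 days → 22 March 2029.
Response Delay Deduction: −237 days → 28 July 2028.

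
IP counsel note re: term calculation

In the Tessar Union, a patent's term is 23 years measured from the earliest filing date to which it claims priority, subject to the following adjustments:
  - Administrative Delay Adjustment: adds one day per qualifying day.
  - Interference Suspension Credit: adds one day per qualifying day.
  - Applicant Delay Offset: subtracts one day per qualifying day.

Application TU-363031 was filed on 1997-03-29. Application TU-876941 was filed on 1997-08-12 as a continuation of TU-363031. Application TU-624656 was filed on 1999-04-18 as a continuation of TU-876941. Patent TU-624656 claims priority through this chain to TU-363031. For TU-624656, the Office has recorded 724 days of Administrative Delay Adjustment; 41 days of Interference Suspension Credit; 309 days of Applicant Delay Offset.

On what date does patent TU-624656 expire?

June 28, 2021

Earliest priority filing: 29 March 1997.
Base term: 29 March 1997 + 23 years → 29 March 2020.
Administrative Delay Adjustment: +724 days → 23 March 2022.
Interference Suspension Credit: +41 days → 3 May 2022.
Applicant Delay Offset: −309 days → 28 June 2021.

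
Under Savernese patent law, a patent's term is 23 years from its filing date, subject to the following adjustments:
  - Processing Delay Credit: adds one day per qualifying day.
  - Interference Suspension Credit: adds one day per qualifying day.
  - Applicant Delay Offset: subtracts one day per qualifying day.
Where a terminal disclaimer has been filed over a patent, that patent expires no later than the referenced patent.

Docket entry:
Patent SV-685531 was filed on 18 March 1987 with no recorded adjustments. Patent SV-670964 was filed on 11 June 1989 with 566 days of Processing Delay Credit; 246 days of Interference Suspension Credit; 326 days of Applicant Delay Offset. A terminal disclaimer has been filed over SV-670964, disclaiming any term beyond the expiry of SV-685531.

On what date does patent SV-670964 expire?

March 18, 2010

Natural term of SV-670964:
  Base: filing + 23 years → 11 June 2012.
  Processing Delay Credit: +566 days → 29 December 2013.
  Interference Suspension Credit: +246 days → 1 September 2014.
  Applicant Delay Offset: −326 days → 10 October 2013.
Expiry of referenced patent SV-685531:
  Base: filing + 23 years → 18 March 2010.
Terminal disclaimer: SV-670964 expires on the earlier of 10 October 2013 and 18 March 2010.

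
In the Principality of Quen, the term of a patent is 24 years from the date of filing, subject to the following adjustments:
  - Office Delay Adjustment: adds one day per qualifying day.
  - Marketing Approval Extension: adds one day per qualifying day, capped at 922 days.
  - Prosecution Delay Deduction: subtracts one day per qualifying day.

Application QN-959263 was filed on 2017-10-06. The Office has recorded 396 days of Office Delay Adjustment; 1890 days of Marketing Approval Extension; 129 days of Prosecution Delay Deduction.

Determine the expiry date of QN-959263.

Base term: filing date + 24 years → 6 October 2041.
Office Delay Adjustment: +396 days → 6 November 2042.
Marketing Approval Extension: 1890 days claimed exceeds the 922-day cap, so +922 days → 16 May 2045.
Prosecution Delay Deduction: −129 days → 7 January 2045.

2045-01-07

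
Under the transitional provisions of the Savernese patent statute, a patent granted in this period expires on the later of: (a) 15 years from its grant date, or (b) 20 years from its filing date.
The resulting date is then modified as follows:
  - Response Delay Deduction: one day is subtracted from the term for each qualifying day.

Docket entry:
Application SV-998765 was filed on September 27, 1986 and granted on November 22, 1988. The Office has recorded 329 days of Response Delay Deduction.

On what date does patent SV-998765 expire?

2005-11-02

(a) grant + 15 years → 22 November 2003.
(b) filing + 20 years → 27 September 2006.
Later of the two: 27 September 2006.
Response Delay Deduction: −329 days → 2 November 2005.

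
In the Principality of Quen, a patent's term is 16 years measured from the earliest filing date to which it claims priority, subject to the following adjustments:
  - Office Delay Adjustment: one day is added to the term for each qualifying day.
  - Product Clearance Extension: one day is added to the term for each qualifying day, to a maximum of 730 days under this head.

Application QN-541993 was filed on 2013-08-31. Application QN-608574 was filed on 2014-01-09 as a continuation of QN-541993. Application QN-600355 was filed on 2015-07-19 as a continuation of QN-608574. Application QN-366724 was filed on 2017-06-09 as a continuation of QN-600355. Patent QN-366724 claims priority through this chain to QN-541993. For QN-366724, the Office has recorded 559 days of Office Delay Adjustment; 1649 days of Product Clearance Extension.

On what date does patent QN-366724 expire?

Earliest priority filing: 31 August 2013.
Base term: 31 August 2013 + 16 years → 31 August 2029.
Office Delay Adjustment: +559 days → 13 March 2031.
Product Clearance Extension: 1649 days claimed exceeds the 730-day cap, so +730 days → 12 March 2033.

March 12, 2033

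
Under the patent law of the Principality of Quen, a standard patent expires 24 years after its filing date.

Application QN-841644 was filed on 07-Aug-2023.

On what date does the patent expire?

August 7, 2047

Filing date + 24 years → 7 August 2047.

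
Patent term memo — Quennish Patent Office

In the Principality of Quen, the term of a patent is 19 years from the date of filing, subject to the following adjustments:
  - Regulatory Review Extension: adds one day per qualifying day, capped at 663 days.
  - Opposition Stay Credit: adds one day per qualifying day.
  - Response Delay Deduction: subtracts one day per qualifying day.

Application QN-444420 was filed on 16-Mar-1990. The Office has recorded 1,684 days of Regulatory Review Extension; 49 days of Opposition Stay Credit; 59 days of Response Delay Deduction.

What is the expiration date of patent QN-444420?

Base term: filing date + 19 years → 16 March 2009.
Regulatory Review Extension: 1684 days claimed exceeds the 663-day cap, so +663 days → 8 January 2011.
Opposition Stay Credit: +49 days → 26 February 2011.
Response Delay Deduction: −59 days → 29 December 2010.

2010-12-29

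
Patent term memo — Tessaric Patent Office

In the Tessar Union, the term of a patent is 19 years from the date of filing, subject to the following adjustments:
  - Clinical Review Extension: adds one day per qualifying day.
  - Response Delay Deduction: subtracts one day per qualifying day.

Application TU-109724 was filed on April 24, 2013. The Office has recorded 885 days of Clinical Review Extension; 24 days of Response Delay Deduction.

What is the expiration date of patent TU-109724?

2034-09-02

Base term: filing date + 19 years → 24 April 2032.
Clinical Review Extension: +885 days → 26 September 2034.
Response Delay Deduction: −24 days → 2 September 2034.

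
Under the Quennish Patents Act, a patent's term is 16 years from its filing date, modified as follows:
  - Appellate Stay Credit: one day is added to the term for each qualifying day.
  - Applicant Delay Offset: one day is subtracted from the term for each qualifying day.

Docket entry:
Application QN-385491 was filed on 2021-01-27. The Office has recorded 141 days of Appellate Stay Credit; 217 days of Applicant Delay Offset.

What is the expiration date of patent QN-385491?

November 12, 2036

Base term: filing date + 16 years → 27 January 2037.
Appellate Stay Credit: +141 days → 17 June 2037.
Applicant Delay Offset: −217 days → 12 November 2036.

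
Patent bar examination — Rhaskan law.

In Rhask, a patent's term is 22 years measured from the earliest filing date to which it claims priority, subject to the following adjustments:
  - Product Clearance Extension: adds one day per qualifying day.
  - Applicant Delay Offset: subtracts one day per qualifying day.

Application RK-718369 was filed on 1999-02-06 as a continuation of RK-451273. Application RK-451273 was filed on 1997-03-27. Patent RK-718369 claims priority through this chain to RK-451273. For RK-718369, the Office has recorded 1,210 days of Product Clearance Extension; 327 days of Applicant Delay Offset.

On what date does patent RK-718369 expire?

August 26, 2021

Earliest priority filing: 27 March 1997.
Base term: 27 March 1997 + 22 years → 27 March 2019.
Product Clearance Extension: +1210 days → 19 July 2022.
Applicant Delay Offset: −327 days → 26 August 2021.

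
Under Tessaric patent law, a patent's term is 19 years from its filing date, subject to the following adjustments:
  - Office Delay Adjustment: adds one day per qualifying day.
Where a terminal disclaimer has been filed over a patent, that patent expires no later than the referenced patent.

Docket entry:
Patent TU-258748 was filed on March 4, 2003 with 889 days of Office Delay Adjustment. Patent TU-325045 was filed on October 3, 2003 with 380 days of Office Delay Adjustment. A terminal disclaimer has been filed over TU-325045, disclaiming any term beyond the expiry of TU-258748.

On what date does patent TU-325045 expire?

October 18, 2023

Natural term of TU-325045:
  Base: filing + 19 years → 3 October 2022.
  Office Delay Adjustment: +380 days → 18 October 2023.
Expiry of referenced patent TU-258748:
  Base: filing + 19 years → 4 March 2022.
  Office Delay Adjustment: +889 days → 9 August 2024.
Terminal disclaimer: TU-325045 expires on the earlier of 18 October 2023 and 9 August 2024.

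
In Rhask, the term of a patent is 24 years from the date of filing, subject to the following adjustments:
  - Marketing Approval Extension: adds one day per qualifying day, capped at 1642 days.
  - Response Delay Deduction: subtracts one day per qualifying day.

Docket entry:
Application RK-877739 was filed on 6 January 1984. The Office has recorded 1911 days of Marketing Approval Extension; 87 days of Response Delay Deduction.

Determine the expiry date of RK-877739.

Base term: filing date + 24 years → 6 January 2008.
Marketing Approval Extension: 1911 days claimed exceeds the 1642-day cap, so +1642 days → 5 July 2012.
Response Delay Deduction: −87 days → 9 April 2012.

2012-04-09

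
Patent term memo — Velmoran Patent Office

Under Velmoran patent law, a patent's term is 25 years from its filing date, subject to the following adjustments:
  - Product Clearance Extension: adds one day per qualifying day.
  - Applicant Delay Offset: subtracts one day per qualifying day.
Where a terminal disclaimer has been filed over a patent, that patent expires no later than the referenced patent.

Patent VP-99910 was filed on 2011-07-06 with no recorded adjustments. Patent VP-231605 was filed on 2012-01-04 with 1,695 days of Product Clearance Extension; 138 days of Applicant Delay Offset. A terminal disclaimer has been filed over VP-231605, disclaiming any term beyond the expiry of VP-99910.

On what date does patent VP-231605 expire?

2036-07-06

Natural term of VP-231605:
  Base: filing + 25 years → 4 January 2037.
  Product Clearance Extension: +1695 days → 26 August 2041.
  Applicant Delay Offset: −138 days → 10 April 2041.
Expiry of referenced patent VP-99910:
  Base: filing + 25 years → 6 July 2036.
Terminal disclaimer: VP-231605 expires on the earlier of 10 April 2041 and 6 July 2036.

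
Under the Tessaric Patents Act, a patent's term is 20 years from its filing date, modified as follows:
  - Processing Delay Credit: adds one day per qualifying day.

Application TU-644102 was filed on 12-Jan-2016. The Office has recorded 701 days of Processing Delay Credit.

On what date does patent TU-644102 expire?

2037-12-13

Base term: filing date + 20 years → 12 January 2036.
Processing Delay Credit: +701 days → 13 December 2037.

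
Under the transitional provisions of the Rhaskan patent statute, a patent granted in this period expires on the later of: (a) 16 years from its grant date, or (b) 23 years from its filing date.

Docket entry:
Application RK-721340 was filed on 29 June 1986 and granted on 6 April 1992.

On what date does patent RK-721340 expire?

June 29, 2009

(a) grant + 16 years → 6 April 2008.
(b) filing + 23 years → 29 June 2009.
Later of the two: 29 June 2009.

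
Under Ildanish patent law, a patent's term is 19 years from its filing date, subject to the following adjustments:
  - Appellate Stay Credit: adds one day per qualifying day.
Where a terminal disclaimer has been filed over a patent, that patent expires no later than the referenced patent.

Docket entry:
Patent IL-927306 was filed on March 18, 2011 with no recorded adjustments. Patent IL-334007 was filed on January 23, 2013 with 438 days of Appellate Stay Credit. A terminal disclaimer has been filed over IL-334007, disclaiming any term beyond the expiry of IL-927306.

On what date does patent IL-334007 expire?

March 18, 2030

Natural term of IL-334007:
  Base: filing + 19 years → 23 January 2032.
  Appellate Stay Credit: +438 days → 5 April 2033.
Expiry of referenced patent IL-927306:
  Base: filing + 19 years → 18 March 2030.
Terminal disclaimer: IL-334007 expires on the earlier of 5 April 2033 and 18 March 2030.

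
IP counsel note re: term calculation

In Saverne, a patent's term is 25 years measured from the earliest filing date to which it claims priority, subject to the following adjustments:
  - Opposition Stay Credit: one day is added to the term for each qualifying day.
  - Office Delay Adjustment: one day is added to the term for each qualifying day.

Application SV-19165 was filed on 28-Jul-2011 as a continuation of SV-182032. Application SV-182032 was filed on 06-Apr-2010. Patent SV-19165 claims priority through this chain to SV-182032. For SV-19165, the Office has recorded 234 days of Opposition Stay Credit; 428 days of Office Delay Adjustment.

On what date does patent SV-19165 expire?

Earliest priority filing: 6 April 2010.
Base term: 6 April 2010 + 25 years → 6 April 2035.
Opposition Stay Credit: +234 days → 26 November 2035.
Office Delay Adjustment: +428 days → 27 January 2037.

January 27, 2037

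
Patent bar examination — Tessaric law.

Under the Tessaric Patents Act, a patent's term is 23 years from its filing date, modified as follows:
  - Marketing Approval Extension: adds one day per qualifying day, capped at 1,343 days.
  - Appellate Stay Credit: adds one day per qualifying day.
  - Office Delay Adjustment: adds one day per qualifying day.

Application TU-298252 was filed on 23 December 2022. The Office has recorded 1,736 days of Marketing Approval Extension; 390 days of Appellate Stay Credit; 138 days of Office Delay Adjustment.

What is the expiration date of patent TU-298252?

Base term: filing date + 23 years → 23 December 2045.
Marketing Approval Extension: 1736 days claimed exceeds the 1343-day cap, so +1343 days → 27 August 2049.
Appellate Stay Credit: +390 days → 21 September 2050.
Office Delay Adjustment: +138 days → 6 February 2051.

February 6, 2051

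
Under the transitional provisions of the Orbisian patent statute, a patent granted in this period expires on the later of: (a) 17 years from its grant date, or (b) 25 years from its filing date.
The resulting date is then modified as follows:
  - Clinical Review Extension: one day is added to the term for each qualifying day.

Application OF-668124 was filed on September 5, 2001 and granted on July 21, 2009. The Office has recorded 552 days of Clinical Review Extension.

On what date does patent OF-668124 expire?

(a) grant + 17 years → 21 July 2026.
(b) filing + 25 years → 5 September 2026.
Later of the two: 5 September 2026.
Clinical Review Extension: +552 days → 10 March 2028.

March 10, 2028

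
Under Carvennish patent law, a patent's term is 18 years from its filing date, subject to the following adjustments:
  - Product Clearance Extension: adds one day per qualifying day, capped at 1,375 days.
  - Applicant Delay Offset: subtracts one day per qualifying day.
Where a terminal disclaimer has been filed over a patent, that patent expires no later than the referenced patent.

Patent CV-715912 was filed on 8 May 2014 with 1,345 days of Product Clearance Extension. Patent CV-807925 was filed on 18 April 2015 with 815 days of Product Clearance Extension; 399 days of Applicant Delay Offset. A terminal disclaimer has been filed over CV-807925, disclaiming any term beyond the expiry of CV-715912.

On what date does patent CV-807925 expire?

2034-06-08

Natural term of CV-807925:
  Base: filing + 18 years → 18 April 2033.
  Product Clearance Extension: 815 days (within the 1375-day cap) → +815 days → 12 July 2035.
  Applicant Delay Offset: −399 days → 8 June 2034.
Expiry of referenced patent CV-715912:
  Base: filing + 18 years → 8 May 2032.
  Product Clearance Extension: 1345 days (within the 1375-day cap) → +1345 days → 13 January 2036.
Terminal disclaimer: CV-807925 expires on the earlier of 8 June 2034 and 13 January 2036.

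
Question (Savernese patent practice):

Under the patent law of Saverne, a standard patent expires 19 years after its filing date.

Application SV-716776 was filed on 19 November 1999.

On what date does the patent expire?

2018-11-19

Filing date + 19 years → 19 November 2018.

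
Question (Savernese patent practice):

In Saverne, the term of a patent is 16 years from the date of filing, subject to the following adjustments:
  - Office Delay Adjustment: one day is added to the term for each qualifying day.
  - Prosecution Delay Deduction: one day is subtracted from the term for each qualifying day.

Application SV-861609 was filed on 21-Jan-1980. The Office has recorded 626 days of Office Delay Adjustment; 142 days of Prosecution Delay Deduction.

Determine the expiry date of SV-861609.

1997-05-19

Base term: filing date + 16 years → 21 January 1996.
Office Delay Adjustment: +626 days → 8 October 1997.
Prosecution Delay Deduction: −142 days → 19 May 1997.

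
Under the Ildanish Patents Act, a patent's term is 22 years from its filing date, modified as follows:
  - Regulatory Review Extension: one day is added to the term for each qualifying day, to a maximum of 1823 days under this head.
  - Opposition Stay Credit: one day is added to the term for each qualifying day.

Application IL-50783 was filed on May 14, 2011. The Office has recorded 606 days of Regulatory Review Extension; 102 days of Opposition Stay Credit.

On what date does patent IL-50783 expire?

2035-04-22

Base term: filing date + 22 years → 14 May 2033.
Regulatory Review Extension: 606 days (within the 1823-day cap) → +606 days → 10 January 2035.
Opposition Stay Credit: +102 days → 22 April 2035.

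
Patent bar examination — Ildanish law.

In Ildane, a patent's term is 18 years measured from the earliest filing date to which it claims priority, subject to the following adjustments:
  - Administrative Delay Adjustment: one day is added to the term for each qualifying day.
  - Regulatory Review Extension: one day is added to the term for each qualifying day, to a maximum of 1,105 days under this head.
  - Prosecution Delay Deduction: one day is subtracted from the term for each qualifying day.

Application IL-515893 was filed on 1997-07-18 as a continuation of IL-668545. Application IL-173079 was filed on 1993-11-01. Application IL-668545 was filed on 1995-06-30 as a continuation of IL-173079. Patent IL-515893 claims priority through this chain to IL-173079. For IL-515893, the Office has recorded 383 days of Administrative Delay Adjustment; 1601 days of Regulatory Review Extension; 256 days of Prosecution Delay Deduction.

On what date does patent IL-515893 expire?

March 17, 2015

Earliest priority filing: 1 November 1993.
Base term: 1 November 1993 + 18 years → 1 November 2011.
Administrative Delay Adjustment: +383 days → 18 November 2012.
Regulatory Review Extension: 1601 days claimed exceeds the 1105-day cap, so +1105 days → 28 November 2015.
Prosecution Delay Deduction: −256 days → 17 March 2015.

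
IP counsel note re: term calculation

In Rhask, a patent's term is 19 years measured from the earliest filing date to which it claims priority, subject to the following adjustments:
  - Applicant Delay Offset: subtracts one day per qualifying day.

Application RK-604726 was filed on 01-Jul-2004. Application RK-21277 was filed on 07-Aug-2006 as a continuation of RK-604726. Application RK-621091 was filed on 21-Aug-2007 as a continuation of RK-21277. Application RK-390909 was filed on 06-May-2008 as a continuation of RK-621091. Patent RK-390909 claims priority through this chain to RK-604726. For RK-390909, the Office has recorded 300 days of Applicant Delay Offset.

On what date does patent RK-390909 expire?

2022-09-04

Earliest priority filing: 1 July 2004.
Base term: 1 July 2004 + 19 years → 1 July 2023.
Applicant Delay Offset: −300 days → 4 September 2022.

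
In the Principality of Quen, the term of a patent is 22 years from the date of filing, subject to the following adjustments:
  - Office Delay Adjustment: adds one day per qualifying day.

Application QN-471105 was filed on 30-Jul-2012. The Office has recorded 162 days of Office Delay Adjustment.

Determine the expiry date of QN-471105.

Base term: filing date + 22 years → 30 July 2034.
Office Delay Adjustment: +162 days → 8 January 2035.

January 8, 2035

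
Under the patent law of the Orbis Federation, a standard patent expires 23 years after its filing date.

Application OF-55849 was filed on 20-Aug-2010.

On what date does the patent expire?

Filing date + 23 years → 20 August 2033.

2033-08-20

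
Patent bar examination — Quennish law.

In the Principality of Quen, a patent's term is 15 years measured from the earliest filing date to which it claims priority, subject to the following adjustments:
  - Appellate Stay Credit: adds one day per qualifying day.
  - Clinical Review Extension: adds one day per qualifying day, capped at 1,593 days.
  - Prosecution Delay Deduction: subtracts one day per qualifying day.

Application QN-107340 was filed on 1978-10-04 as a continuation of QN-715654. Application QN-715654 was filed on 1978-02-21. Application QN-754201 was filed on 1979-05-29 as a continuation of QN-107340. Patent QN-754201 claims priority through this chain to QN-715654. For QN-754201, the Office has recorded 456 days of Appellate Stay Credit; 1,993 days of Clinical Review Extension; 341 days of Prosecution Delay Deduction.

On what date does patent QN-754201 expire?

Earliest priority filing: 21 February 1978.
Base term: 21 February 1978 + 15 years → 21 February 1993.
Appellate Stay Credit: +456 days → 23 May 1994.
Clinical Review Extension: 1993 days claimed exceeds the 1593-day cap, so +1593 days → 2 October 1998.
Prosecution Delay Deduction: −341 days → 26 October 1997.

1997-10-26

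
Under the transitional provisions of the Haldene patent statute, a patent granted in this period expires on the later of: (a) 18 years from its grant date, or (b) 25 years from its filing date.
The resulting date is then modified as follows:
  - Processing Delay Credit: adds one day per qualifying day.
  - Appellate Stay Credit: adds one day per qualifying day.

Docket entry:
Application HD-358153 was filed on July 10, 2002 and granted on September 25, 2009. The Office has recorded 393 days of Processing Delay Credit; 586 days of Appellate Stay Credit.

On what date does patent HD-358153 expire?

May 31, 2030

(a) grant + 18 years → 25 September 2027.
(b) filing + 25 years → 10 July 2027.
Later of the two: 25 September 2027.
Processing Delay Credit: +393 days → 22 October 2028.
Appellate Stay Credit: +586 days → 31 May 2030.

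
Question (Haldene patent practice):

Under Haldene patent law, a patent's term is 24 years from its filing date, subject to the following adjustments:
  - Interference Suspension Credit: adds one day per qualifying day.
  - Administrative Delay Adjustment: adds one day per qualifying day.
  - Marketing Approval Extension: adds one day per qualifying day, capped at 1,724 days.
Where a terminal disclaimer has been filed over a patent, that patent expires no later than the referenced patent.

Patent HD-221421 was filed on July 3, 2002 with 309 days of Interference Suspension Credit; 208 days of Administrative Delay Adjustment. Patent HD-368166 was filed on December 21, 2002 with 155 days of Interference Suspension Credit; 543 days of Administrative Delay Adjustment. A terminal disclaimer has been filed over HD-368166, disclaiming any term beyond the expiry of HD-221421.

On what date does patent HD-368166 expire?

Natural term of HD-368166:
  Base: filing + 24 years → 21 December 2026.
  Interference Suspension Credit: +155 days → 25 May 2027.
  Administrative Delay Adjustment: +543 days → 18 November 2028.
Expiry of referenced patent HD-221421:
  Base: filing + 24 years → 3 July 2026.
  Interference Suspension Credit: +309 days → 8 May 2027.
  Administrative Delay Adjustment: +208 days → 2 December 2027.
Terminal disclaimer: HD-368166 expires on the earlier of 18 November 2028 and 2 December 2027.

December 2, 2027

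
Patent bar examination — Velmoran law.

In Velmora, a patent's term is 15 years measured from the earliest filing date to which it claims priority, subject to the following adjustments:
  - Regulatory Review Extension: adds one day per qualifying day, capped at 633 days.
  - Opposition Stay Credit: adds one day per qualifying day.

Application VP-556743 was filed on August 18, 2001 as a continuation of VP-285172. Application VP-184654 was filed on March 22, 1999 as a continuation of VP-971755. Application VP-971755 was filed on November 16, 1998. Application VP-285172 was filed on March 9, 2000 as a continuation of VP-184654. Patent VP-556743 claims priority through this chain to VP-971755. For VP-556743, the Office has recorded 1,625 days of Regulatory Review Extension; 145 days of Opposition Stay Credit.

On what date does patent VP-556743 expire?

Earliest priority filing: 16 November 1998.
Base term: 16 November 1998 + 15 years → 16 November 2013.
Regulatory Review Extension: 1625 days claimed exceeds the 633-day cap, so +633 days → 11 August 2015.
Opposition Stay Credit: +145 days → 3 January 2016.

2016-01-03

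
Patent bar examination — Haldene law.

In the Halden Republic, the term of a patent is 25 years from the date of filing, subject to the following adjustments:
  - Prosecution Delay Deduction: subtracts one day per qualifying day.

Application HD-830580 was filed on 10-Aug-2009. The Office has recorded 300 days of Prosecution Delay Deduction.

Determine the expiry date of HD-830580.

October 14, 2033

Base term: filing date + 25 years → 10 August 2034.
Prosecution Delay Deduction: −300 days → 14 October 2033.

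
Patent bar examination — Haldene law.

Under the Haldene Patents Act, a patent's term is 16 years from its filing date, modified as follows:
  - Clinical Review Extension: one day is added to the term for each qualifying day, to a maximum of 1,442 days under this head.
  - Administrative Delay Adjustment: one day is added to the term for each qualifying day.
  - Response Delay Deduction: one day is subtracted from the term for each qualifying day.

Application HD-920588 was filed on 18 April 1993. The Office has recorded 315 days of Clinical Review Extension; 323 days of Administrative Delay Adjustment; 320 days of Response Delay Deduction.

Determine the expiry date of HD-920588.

Base term: filing date + 16 years → 18 April 2009.
Clinical Review Extension: 315 days (within the 1442-day cap) → +315 days → 27 February 2010.
Administrative Delay Adjustment: +323 days → 16 January 2011.
Response Delay Deduction: −320 days → 2 March 2010.

2010-03-02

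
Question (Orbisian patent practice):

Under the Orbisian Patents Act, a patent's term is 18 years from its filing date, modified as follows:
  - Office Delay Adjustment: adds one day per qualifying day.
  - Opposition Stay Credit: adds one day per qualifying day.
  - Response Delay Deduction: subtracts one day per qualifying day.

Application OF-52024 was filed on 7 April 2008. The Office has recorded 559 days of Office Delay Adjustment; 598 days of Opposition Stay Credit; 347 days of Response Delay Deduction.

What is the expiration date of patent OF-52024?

June 25, 2028

Base term: filing date + 18 years → 7 April 2026.
Office Delay Adjustment: +559 days → 18 October 2027.
Opposition Stay Credit: +598 days → 7 June 2029.
Response Delay Deduction: −347 days → 25 June 2028.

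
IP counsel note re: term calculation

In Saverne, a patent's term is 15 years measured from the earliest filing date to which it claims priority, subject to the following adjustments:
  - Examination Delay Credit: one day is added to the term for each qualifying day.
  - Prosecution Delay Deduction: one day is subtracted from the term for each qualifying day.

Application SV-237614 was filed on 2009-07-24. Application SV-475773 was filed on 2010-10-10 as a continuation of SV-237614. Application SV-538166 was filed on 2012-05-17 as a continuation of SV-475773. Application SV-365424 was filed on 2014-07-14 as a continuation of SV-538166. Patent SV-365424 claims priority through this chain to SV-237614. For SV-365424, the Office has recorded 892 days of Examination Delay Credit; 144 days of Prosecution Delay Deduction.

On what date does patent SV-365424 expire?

Earliest priority filing: 24 July 2009.
Base term: 24 July 2009 + 15 years → 24 July 2024.
Examination Delay Credit: +892 days → 2 January 2027.
Prosecution Delay Deduction: −144 days → 11 August 2026.

2026-08-11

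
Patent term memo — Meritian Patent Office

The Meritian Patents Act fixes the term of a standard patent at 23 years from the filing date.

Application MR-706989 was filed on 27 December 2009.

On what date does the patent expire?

2032-12-27

Filing date + 23 years → 27 December 2032.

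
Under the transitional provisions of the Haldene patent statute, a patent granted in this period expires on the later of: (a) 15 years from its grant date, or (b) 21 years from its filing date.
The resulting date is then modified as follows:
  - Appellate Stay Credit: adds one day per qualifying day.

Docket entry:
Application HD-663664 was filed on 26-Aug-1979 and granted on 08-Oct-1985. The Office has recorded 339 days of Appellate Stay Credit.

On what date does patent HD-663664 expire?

September 12, 2001

(a) grant + 15 years → 8 October 2000.
(b) filing + 21 years → 26 August 2000.
Later of the two: 8 October 2000.
Appellate Stay Credit: +339 days → 12 September 2001.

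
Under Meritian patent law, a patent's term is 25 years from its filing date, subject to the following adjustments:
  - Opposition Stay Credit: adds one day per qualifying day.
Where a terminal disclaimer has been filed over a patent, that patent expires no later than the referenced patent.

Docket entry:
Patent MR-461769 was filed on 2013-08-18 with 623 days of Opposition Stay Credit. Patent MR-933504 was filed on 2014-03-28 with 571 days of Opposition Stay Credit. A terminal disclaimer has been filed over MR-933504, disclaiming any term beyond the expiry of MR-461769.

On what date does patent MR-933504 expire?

Natural term of MR-933504:
  Base: filing + 25 years → 28 March 2039.
  Opposition Stay Credit: +571 days → 19 October 2040.
Expiry of referenced patent MR-461769:
  Base: filing + 25 years → 18 August 2038.
  Opposition Stay Credit: +623 days → 2 May 2040.
Terminal disclaimer: MR-933504 expires on the earlier of 19 October 2040 and 2 May 2040.

2040-05-02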